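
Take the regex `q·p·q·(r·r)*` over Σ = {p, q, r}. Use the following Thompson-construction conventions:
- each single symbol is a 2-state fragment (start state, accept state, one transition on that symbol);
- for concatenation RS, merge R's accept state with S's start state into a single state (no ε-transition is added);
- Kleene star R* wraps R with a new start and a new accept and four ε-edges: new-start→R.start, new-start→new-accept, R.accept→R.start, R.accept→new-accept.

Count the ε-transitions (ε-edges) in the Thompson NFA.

Per subexpression:
Each of the 5 symbol leaves contributes 0 ε-transitions.
  r·r = 0 ε-transitions
  (r·r)* = 4 ε-transitions
  q·p·q·(r·r)* = 4 ε-transitions

4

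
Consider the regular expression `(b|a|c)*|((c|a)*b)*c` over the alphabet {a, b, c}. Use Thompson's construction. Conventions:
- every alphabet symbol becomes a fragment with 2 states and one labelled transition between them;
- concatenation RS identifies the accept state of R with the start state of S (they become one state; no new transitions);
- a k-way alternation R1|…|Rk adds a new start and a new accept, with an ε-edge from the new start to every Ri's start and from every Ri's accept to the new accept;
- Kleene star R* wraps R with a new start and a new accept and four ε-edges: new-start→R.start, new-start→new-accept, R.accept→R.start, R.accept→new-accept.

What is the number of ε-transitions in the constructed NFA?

Building bottom-up:
Each of the 7 symbol leaves contributes 0 ε-transitions.
  b|a|c : 6 ε-transitions
  (b|a|c)* : 10 ε-transitions
  c|a : 4 ε-transitions
  (c|a)* : 8 ε-transitions
  (c|a)*b : 8 ε-transitions
  ((c|a)*b)* : 12 ε-transitions
  ((c|a)*b)*c : 12 ε-transitions
  (b|a|c)*|((c|a)*b)*c : 26 ε-transitions

26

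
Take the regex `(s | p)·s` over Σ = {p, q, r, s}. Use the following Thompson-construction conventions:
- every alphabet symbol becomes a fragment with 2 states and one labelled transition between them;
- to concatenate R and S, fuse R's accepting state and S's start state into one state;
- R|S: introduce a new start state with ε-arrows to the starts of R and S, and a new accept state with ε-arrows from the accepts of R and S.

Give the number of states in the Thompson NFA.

Recursing over subexpressions:
Each of the 3 symbol leaves contributes a 2-state fragment.
  s | p — 6 states
  (s | p)·s — 7 states

7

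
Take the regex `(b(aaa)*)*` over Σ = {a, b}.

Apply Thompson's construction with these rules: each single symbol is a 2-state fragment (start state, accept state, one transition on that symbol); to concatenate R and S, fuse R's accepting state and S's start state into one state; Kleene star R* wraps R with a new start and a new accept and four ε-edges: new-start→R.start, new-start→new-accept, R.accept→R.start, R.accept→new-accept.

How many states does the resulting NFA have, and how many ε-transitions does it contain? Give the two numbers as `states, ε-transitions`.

Bottom-up over the parse tree:
Each of the 4 symbol leaves contributes 2 states and 0 ε-transitions.
  aaa — 4 states, 0 ε-transitions
  (aaa)* — 6 states, 4 ε-transitions
  b(aaa)* — 7 states, 4 ε-transitions
  (b(aaa)*)* — 9 states, 8 ε-transitions

9, 8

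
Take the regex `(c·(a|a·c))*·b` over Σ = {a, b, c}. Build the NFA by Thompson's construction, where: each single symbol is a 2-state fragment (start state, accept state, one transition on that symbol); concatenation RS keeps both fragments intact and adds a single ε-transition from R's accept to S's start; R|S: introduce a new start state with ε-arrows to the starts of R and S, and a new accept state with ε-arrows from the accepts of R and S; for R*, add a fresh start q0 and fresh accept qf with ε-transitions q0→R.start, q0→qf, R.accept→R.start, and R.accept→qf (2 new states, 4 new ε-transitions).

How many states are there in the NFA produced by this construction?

Recursing over subexpressions:
Each of the 5 symbol leaves contributes a 2-state fragment.
  a·c → 4 states
  a|a·c → 8 states
  c·(a|a·c) → 10 states
  (c·(a|a·c))* → 12 states
  (c·(a|a·c))*·b → 14 states

14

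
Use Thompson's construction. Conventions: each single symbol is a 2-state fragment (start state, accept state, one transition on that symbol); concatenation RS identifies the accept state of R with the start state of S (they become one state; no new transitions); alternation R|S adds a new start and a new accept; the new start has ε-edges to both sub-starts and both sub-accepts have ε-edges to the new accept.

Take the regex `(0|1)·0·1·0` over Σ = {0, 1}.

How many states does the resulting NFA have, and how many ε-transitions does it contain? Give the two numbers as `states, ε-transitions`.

9, 4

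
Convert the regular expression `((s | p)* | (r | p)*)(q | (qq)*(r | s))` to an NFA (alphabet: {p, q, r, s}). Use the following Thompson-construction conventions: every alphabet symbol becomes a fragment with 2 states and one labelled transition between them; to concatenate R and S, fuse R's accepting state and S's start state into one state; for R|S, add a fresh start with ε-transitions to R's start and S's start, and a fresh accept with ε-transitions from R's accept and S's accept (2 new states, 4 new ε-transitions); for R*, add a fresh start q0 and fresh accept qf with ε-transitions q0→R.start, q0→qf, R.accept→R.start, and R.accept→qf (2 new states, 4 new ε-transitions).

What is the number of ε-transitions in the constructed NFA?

32

Per subexpression:
Each of the 9 symbol leaves contributes 0 ε-transitions.
  s | p : 4 ε-transitions
  (s | p)* : 8 ε-transitions
  r | p : 4 ε-transitions
  (r | p)* : 8 ε-transitions
  (s | p)* | (r | p)* : 20 ε-transitions
  qq : 0 ε-transitions
  (qq)* : 4 ε-transitions
  r | s : 4 ε-transitions
  (qq)*(r | s) : 8 ε-transitions
  q | (qq)*(r | s) : 12 ε-transitions
  ((s | p)* | (r | p)*)(q | (qq)*(r | s)) : 32 ε-transitions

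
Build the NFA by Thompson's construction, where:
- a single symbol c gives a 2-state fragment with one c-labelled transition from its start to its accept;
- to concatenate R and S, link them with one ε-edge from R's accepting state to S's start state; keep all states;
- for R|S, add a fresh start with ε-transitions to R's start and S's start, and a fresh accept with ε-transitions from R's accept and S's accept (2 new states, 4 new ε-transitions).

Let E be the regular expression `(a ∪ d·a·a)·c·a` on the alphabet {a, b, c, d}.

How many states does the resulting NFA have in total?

Bottom-up over the parse tree:
Each of the 6 symbol leaves contributes a 2-state fragment.
  d·a·a → 6 states
  a ∪ d·a·a → 10 states
  (a ∪ d·a·a)·c·a → 14 states

14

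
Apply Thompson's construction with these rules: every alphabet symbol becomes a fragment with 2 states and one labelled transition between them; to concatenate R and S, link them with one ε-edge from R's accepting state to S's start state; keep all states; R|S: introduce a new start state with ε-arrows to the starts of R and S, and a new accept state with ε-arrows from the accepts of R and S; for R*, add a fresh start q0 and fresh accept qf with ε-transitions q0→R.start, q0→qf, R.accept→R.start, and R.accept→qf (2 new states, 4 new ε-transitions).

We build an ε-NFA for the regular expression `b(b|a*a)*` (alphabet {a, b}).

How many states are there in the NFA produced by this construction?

Bottom-up over the parse tree:
Each of the 4 symbol leaves contributes a 2-state fragment.
  a* — 4 states
  a*a — 6 states
  b|a*a — 10 states
  (b|a*a)* — 12 states
  b(b|a*a)* — 14 states

14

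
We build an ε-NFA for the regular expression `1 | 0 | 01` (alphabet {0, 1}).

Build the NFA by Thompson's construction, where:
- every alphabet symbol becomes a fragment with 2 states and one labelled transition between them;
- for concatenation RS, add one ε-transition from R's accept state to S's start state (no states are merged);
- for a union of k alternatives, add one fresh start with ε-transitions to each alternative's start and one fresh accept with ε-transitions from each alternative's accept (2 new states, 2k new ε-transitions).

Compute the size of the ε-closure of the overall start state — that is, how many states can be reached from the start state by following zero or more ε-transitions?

Let C(F) = |ε-closure(F.start)| within fragment F, and note whether F accepts ε. Symbol fragments have C = 1 and do not accept ε. Then:
  01 → same as the first factor's closure: |ε-closure| = 1
  1 | 0 | 01 → |ε-closure| = 1 + 1 + 1 + 1 = 4 (the new accept is not ε-reachable since no branch accepts ε)

4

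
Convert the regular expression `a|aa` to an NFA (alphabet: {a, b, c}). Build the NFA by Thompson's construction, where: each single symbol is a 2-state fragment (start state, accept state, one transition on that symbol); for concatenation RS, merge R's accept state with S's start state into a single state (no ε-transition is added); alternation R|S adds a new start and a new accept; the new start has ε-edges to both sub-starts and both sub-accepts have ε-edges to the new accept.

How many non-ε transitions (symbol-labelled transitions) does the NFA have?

Building bottom-up:
Each of the 3 symbol leaves contributes exactly 1 symbol transition.
  aa — 2 symbol transitions
  a|aa — 3 symbol transitions

3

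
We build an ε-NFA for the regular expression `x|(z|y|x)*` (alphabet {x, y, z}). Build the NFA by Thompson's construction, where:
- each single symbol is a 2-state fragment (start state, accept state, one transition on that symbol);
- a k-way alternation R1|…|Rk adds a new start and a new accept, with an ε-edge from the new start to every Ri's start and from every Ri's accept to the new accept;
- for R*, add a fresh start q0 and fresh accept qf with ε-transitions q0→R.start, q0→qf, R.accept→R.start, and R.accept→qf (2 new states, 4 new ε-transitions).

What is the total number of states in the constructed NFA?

14

Recursing over subexpressions:
Each of the 4 symbol leaves contributes a 2-state fragment.
  z|y|x = 8 states
  (z|y|x)* = 10 states
  x|(z|y|x)* = 14 states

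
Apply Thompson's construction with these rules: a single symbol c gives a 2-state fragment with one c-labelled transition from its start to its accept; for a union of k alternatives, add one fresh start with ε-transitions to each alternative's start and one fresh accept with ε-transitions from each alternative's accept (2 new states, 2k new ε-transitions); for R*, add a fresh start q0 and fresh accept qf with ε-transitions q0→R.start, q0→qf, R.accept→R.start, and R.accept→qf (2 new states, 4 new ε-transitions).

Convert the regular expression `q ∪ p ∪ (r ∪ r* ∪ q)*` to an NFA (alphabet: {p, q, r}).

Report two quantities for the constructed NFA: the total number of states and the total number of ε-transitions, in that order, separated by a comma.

18, 20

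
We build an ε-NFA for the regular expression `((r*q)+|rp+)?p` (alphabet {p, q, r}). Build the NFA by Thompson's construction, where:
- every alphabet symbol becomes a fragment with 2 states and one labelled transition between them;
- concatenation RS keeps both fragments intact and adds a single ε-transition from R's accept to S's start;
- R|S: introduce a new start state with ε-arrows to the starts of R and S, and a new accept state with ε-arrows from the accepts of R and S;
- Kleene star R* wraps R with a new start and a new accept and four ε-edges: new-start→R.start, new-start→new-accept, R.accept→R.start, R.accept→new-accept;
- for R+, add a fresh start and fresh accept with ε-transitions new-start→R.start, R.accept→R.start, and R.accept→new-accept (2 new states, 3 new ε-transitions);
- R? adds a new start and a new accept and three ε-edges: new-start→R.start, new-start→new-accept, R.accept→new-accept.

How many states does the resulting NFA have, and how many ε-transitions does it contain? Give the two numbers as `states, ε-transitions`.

20, 20

Bottom-up over the parse tree:
Each of the 5 symbol leaves contributes 2 states and 0 ε-transitions.
  r* → 4 states, 4 ε-transitions
  r*q → 6 states, 5 ε-transitions
  (r*q)+ → 8 states, 8 ε-transitions
  p+ → 4 states, 3 ε-transitions
  rp+ → 6 states, 4 ε-transitions
  (r*q)+|rp+ → 16 states, 16 ε-transitions
  ((r*q)+|rp+)? → 18 states, 19 ε-transitions
  ((r*q)+|rp+)?p → 20 states, 20 ε-transitions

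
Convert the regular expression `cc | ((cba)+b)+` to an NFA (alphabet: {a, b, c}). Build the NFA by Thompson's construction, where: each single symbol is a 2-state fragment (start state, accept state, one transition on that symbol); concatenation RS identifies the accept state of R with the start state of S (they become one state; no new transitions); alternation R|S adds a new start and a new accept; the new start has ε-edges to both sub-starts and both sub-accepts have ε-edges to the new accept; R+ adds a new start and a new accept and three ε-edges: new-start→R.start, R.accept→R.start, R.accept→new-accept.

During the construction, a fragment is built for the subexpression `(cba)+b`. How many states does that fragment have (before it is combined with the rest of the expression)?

Fragment for `(cba)+b`:
Each of the 4 symbol leaves contributes a 2-state fragment.
  cba → 4 states
  (cba)+ → 6 states
  (cba)+b → 7 states

7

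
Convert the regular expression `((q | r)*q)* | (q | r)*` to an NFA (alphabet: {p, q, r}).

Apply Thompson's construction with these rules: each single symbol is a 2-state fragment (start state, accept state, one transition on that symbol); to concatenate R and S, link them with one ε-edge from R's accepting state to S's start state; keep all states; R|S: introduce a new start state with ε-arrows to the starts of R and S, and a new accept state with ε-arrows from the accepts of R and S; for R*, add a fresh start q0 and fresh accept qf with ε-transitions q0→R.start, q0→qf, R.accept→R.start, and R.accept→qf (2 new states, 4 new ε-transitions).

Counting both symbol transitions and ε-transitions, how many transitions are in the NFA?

30

Building bottom-up:
Each of the 5 symbol leaves contributes 1 transition (1 symbol, 0 ε).
  q | r — 6 transitions (2 symbol, 4 ε)
  (q | r)* — 10 transitions (2 symbol, 8 ε)
  (q | r)*q — 12 transitions (3 symbol, 9 ε)
  ((q | r)*q)* — 16 transitions (3 symbol, 13 ε)
  q | r — 6 transitions (2 symbol, 4 ε)
  (q | r)* — 10 transitions (2 symbol, 8 ε)
  ((q | r)*q)* | (q | r)* — 30 transitions (5 symbol, 25 ε)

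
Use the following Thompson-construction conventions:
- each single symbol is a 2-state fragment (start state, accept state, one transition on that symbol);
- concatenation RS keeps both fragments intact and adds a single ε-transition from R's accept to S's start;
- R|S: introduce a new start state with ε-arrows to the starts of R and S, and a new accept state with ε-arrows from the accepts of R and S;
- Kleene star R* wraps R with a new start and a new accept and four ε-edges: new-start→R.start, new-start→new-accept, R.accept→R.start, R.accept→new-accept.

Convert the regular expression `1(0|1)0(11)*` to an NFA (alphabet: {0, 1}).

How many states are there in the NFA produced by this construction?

16

Building bottom-up:
Each of the 6 symbol leaves contributes a 2-state fragment.
  0|1 → 6 states
  11 → 4 states
  (11)* → 6 states
  1(0|1)0(11)* → 16 states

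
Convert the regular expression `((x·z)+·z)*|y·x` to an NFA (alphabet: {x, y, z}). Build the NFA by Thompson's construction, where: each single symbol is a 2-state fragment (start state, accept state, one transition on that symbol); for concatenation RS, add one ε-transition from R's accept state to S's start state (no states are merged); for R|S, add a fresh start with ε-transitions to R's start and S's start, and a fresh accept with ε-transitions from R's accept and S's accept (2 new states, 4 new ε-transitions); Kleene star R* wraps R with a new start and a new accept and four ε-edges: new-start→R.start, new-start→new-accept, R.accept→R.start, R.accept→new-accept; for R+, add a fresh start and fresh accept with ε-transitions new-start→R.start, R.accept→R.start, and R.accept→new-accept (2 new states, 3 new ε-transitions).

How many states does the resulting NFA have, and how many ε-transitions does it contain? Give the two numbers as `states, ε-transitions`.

16, 14

By structural recursion:
Each of the 5 symbol leaves contributes 2 states and 0 ε-transitions.
  x·z = 4 states, 1 ε-transition
  (x·z)+ = 6 states, 4 ε-transitions
  (x·z)+·z = 8 states, 5 ε-transitions
  ((x·z)+·z)* = 10 states, 9 ε-transitions
  y·x = 4 states, 1 ε-transition
  ((x·z)+·z)*|y·x = 16 states, 14 ε-transitions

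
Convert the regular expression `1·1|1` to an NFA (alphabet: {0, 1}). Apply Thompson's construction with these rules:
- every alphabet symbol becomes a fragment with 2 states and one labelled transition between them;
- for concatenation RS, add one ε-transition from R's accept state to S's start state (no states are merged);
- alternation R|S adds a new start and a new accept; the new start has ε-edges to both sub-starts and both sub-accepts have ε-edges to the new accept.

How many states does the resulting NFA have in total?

8

By structural recursion:
Each of the 3 symbol leaves contributes a 2-state fragment.
  1·1 → 4 states
  1·1|1 → 8 states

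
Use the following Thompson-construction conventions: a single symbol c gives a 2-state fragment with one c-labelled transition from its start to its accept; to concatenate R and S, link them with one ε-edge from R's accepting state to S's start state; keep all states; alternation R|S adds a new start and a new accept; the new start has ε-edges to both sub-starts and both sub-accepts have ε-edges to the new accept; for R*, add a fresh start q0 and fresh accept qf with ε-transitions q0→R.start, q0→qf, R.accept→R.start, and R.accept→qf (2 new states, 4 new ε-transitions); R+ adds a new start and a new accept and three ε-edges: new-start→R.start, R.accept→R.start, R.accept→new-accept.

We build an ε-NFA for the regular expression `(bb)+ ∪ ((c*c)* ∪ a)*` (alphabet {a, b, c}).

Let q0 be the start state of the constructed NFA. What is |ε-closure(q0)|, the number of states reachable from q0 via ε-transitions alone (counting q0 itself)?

Compute the ε-closure size of each fragment's start state recursively; a symbol fragment's start has no outgoing ε-edge, so its closure is just itself (size 1).
  bb — same as the first factor's closure: C = 1
  (bb)+ — C = 1 + 1 = 2 (the body doesn't accept ε, so the new accept is not reached)
  c* — the star's fresh start ε-reaches both the body's start and the fresh accept: C = 2 + 1 = 3
  c*c — the left operand accepts ε, so the closure extends into the next operand (via the concat ε-link); C = 3 + 1 = 4
  (c*c)* — new start has ε-edges to the inner start and to the new accept, so C = 2 + 4 = 6
  (c*c)* ∪ a — new start ε-reaches every alternative's start; at least one alternative accepts ε, so the union's new accept is reached too: C = 1 + 6 + 1 + 1 = 9
  ((c*c)* ∪ a)* — new start has ε-edges to the inner start and to the new accept, so C = 2 + 9 = 11
  (bb)+ ∪ ((c*c)* ∪ a)* — C = 1 (new start) + (2 + 11) + 1 (new accept, since some branch ε-reaches its own accept) = 15

15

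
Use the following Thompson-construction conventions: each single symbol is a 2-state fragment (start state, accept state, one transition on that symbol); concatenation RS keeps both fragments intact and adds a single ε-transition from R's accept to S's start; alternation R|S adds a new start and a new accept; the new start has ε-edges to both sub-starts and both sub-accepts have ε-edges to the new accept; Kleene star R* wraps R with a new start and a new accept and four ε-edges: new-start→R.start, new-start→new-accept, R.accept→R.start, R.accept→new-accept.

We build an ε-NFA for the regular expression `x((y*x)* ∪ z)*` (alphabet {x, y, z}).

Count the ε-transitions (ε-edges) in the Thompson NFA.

18

By structural recursion:
Each of the 4 symbol leaves contributes 0 ε-transitions.
  y* → 4 ε-transitions
  y*x → 5 ε-transitions
  (y*x)* → 9 ε-transitions
  (y*x)* ∪ z → 13 ε-transitions
  ((y*x)* ∪ z)* → 17 ε-transitions
  x((y*x)* ∪ z)* → 18 ε-transitions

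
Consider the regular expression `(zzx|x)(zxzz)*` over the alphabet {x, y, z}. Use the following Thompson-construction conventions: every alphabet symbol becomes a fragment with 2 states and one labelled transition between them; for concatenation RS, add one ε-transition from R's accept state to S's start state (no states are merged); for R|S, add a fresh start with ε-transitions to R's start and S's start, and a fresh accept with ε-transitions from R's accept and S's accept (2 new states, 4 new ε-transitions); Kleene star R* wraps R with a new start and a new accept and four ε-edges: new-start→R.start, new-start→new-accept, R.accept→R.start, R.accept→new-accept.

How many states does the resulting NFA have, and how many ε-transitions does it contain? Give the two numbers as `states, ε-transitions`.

Per subexpression:
Each of the 8 symbol leaves contributes 2 states and 0 ε-transitions.
  zzx → 6 states, 2 ε-transitions
  zzx|x → 10 states, 6 ε-transitions
  zxzz → 8 states, 3 ε-transitions
  (zxzz)* → 10 states, 7 ε-transitions
  (zzx|x)(zxzz)* → 20 states, 14 ε-transitions

20, 14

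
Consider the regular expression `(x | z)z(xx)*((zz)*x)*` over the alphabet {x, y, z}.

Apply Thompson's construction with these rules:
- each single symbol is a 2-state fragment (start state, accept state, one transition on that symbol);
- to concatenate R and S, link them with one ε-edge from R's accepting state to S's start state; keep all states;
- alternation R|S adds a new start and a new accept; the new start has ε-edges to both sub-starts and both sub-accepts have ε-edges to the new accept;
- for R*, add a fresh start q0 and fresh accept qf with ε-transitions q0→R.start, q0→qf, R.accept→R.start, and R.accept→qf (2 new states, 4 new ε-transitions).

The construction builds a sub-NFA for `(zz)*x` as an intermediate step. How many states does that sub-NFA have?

Fragment for `(zz)*x`:
Each of the 3 symbol leaves contributes a 2-state fragment.
  zz : 4 states
  (zz)* : 6 states
  (zz)*x : 8 states

8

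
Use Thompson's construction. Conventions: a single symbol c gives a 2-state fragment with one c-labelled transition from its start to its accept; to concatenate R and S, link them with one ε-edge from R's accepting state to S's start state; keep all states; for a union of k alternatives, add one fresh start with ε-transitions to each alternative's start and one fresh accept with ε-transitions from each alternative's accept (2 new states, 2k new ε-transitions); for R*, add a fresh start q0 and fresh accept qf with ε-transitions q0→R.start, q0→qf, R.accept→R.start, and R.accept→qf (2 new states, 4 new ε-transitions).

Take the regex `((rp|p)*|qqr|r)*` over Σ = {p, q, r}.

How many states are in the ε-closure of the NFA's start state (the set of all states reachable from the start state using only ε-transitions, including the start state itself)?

Let C(F) = |ε-closure(F.start)| within fragment F, and note whether F accepts ε. Symbol fragments have C = 1 and do not accept ε. Then:
  rp → same as the first factor's closure: C = 1
  rp|p → C = 1 + 1 + 1 = 3 (the new accept is not ε-reachable since no branch accepts ε)
  (rp|p)* → C = 1 (new start) + 3 (body) + 1 (new accept) = 5
  qqr → same as the first factor's closure: C = 1
  (rp|p)*|qqr|r → new start ε-reaches every alternative's start; at least one alternative accepts ε, so the union's new accept is reached too: C = 1 + 5 + 1 + 1 + 1 = 9
  ((rp|p)*|qqr|r)* → C = 1 (new start) + 9 (body) + 1 (new accept) = 11

11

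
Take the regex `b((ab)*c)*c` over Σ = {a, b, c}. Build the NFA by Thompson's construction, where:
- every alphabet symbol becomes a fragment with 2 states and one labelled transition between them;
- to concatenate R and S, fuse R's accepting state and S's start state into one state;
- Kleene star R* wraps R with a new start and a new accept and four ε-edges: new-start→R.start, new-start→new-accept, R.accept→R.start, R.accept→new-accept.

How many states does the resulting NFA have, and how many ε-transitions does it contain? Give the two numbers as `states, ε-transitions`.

10, 8

By structural recursion:
Each of the 5 symbol leaves contributes 2 states and 0 ε-transitions.
  ab → 3 states, 0 ε-transitions
  (ab)* → 5 states, 4 ε-transitions
  (ab)*c → 6 states, 4 ε-transitions
  ((ab)*c)* → 8 states, 8 ε-transitions
  b((ab)*c)*c → 10 states, 8 ε-transitions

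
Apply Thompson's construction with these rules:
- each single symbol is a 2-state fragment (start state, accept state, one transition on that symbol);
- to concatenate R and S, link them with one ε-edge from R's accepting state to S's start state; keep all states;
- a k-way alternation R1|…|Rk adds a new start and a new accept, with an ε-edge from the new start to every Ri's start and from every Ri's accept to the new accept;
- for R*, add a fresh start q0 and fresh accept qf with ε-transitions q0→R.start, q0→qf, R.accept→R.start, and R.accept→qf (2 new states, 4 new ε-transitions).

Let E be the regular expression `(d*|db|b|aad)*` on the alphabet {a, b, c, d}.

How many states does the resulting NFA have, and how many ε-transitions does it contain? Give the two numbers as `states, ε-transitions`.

20, 19

Bottom-up over the parse tree:
Each of the 7 symbol leaves contributes 2 states and 0 ε-transitions.
  d* — 4 states, 4 ε-transitions
  db — 4 states, 1 ε-transition
  aad — 6 states, 2 ε-transitions
  d*|db|b|aad — 18 states, 15 ε-transitions
  (d*|db|b|aad)* — 20 states, 19 ε-transitions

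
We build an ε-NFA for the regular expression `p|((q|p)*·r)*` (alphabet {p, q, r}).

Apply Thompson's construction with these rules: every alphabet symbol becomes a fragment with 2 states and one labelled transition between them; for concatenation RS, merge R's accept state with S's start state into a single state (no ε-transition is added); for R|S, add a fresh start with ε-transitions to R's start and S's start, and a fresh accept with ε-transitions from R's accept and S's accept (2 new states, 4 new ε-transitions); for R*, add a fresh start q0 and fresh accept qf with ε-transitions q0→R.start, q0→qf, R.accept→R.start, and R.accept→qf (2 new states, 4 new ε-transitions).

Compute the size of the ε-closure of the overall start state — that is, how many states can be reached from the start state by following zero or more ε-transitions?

10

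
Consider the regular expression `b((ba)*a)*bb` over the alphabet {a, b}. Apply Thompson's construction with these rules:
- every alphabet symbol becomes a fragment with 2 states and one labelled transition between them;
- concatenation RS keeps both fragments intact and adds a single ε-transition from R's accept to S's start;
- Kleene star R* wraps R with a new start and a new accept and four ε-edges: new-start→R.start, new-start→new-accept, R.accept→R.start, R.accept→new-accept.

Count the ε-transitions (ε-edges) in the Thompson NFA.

Building bottom-up:
Each of the 6 symbol leaves contributes 0 ε-transitions.
  ba → 1 ε-transition
  (ba)* → 5 ε-transitions
  (ba)*a → 6 ε-transitions
  ((ba)*a)* → 10 ε-transitions
  b((ba)*a)*bb → 13 ε-transitions

13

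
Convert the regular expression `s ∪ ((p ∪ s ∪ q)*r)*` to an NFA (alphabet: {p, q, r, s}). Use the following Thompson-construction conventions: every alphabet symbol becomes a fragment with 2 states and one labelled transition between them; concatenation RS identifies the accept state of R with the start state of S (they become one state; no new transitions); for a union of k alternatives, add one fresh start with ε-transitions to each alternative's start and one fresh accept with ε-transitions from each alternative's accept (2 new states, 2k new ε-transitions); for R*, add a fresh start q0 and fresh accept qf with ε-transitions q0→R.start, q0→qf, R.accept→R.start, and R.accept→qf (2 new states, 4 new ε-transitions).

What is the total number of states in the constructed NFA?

17

Per subexpression:
Each of the 5 symbol leaves contributes a 2-state fragment.
  p ∪ s ∪ q = 8 states
  (p ∪ s ∪ q)* = 10 states
  (p ∪ s ∪ q)*r = 11 states
  ((p ∪ s ∪ q)*r)* = 13 states
  s ∪ ((p ∪ s ∪ q)*r)* = 17 states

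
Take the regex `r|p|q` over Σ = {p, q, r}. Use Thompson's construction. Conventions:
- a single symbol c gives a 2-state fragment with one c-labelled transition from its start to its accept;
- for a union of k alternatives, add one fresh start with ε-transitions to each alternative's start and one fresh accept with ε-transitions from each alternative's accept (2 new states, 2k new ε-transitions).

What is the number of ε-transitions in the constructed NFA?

6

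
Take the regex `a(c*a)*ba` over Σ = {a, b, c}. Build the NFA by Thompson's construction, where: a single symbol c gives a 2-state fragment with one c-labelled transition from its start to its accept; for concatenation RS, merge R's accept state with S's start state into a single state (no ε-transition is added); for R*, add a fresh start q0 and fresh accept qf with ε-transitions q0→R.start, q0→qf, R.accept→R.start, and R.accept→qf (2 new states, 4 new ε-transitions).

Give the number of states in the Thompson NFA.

10

Building bottom-up:
Each of the 5 symbol leaves contributes a 2-state fragment.
  c* = 4 states
  c*a = 5 states
  (c*a)* = 7 states
  a(c*a)*ba = 10 states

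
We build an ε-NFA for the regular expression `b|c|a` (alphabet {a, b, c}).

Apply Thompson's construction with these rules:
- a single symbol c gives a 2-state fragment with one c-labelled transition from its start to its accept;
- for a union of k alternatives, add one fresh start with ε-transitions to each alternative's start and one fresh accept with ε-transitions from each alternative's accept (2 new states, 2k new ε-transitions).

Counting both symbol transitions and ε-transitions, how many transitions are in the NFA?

9

Per subexpression:
Each of the 3 symbol leaves contributes 1 transition (1 symbol, 0 ε).
  b|c|a = 9 transitions (3 symbol, 6 ε)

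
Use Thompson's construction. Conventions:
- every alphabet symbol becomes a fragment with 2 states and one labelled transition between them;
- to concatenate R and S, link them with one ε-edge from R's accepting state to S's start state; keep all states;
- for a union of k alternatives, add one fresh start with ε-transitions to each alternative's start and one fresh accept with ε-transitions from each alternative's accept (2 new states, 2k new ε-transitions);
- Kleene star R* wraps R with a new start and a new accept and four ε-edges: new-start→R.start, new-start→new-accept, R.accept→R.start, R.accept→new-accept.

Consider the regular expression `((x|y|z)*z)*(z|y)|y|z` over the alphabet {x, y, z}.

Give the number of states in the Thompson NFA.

26

Building bottom-up:
Each of the 8 symbol leaves contributes a 2-state fragment.
  x|y|z : 8 states
  (x|y|z)* : 10 states
  (x|y|z)*z : 12 states
  ((x|y|z)*z)* : 14 states
  z|y : 6 states
  ((x|y|z)*z)*(z|y) : 20 states
  ((x|y|z)*z)*(z|y)|y|z : 26 states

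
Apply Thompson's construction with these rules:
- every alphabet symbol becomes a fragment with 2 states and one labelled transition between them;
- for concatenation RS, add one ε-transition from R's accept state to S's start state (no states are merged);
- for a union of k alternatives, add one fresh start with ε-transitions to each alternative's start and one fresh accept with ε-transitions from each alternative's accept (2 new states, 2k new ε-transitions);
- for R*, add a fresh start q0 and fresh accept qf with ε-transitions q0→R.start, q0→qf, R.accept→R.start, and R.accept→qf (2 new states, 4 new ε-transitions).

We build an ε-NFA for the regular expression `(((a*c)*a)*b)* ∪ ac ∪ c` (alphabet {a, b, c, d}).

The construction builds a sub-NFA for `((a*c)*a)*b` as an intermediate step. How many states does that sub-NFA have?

Fragment for `((a*c)*a)*b`:
Each of the 4 symbol leaves contributes a 2-state fragment.
  a* → 4 states
  a*c → 6 states
  (a*c)* → 8 states
  (a*c)*a → 10 states
  ((a*c)*a)* → 12 states
  ((a*c)*a)*b → 14 states

14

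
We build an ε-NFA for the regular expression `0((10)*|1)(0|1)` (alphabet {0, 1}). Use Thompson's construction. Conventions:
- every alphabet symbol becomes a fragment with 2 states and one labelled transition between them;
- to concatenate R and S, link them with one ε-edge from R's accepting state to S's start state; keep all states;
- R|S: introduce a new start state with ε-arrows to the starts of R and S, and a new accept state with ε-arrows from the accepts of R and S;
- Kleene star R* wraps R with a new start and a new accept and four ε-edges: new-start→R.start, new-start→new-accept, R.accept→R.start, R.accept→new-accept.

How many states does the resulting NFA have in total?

Bottom-up over the parse tree:
Each of the 6 symbol leaves contributes a 2-state fragment.
  10 : 4 states
  (10)* : 6 states
  (10)*|1 : 10 states
  0|1 : 6 states
  0((10)*|1)(0|1) : 18 states

18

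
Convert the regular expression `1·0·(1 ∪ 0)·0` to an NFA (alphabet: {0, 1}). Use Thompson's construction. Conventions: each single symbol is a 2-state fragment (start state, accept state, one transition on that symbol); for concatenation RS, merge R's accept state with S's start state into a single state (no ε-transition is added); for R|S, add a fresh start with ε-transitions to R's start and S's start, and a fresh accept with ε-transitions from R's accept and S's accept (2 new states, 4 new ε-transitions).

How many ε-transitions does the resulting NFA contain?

4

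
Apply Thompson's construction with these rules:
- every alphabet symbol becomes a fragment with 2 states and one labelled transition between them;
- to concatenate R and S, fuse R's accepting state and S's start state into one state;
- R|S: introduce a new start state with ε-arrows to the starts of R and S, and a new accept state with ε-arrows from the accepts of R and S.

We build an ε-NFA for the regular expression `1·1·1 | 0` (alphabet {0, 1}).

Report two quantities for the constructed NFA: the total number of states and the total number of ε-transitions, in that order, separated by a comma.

8, 4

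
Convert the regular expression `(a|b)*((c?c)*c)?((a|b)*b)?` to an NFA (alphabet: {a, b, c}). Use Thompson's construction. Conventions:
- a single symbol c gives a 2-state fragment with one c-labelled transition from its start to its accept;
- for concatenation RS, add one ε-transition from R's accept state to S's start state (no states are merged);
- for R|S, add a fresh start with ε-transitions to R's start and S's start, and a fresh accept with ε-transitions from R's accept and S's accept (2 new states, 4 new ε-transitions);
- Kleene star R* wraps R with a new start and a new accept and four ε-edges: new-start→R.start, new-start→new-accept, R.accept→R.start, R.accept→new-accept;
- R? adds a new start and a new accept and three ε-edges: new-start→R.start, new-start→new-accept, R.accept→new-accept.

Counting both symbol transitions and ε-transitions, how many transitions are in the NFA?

42

By structural recursion:
Each of the 8 symbol leaves contributes 1 transition (1 symbol, 0 ε).
  a|b : 6 transitions (2 symbol, 4 ε)
  (a|b)* : 10 transitions (2 symbol, 8 ε)
  c? : 4 transitions (1 symbol, 3 ε)
  c?c : 6 transitions (2 symbol, 4 ε)
  (c?c)* : 10 transitions (2 symbol, 8 ε)
  (c?c)*c : 12 transitions (3 symbol, 9 ε)
  ((c?c)*c)? : 15 transitions (3 symbol, 12 ε)
  a|b : 6 transitions (2 symbol, 4 ε)
  (a|b)* : 10 transitions (2 symbol, 8 ε)
  (a|b)*b : 12 transitions (3 symbol, 9 ε)
  ((a|b)*b)? : 15 transitions (3 symbol, 12 ε)
  (a|b)*((c?c)*c)?((a|b)*b)? : 42 transitions (8 symbol, 34 ε)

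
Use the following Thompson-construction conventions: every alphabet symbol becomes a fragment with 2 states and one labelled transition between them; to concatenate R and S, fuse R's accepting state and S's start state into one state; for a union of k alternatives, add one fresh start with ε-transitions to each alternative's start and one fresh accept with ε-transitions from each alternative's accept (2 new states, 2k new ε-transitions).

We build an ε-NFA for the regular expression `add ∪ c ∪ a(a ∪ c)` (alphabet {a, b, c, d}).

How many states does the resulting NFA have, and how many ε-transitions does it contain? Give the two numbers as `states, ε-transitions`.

15, 10

By structural recursion:
Each of the 7 symbol leaves contributes 2 states and 0 ε-transitions.
  add : 4 states, 0 ε-transitions
  a ∪ c : 6 states, 4 ε-transitions
  a(a ∪ c) : 7 states, 4 ε-transitions
  add ∪ c ∪ a(a ∪ c) : 15 states, 10 ε-transitions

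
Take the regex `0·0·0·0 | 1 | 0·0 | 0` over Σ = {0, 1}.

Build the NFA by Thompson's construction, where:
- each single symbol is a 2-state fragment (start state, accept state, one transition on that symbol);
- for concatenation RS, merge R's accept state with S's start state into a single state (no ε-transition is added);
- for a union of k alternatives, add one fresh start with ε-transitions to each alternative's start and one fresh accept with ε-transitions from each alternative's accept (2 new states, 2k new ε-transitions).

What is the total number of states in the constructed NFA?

Bottom-up over the parse tree:
Each of the 8 symbol leaves contributes a 2-state fragment.
  0·0·0·0 = 5 states
  0·0 = 3 states
  0·0·0·0 | 1 | 0·0 | 0 = 14 states

14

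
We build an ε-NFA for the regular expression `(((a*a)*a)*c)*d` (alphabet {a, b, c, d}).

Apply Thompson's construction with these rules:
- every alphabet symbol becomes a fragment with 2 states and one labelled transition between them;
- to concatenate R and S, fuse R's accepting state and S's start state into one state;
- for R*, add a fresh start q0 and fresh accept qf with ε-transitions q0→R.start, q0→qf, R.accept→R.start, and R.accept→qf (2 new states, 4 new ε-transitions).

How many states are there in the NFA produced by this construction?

Recursing over subexpressions:
Each of the 5 symbol leaves contributes a 2-state fragment.
  a* = 4 states
  a*a = 5 states
  (a*a)* = 7 states
  (a*a)*a = 8 states
  ((a*a)*a)* = 10 states
  ((a*a)*a)*c = 11 states
  (((a*a)*a)*c)* = 13 states
  (((a*a)*a)*c)*d = 14 states

14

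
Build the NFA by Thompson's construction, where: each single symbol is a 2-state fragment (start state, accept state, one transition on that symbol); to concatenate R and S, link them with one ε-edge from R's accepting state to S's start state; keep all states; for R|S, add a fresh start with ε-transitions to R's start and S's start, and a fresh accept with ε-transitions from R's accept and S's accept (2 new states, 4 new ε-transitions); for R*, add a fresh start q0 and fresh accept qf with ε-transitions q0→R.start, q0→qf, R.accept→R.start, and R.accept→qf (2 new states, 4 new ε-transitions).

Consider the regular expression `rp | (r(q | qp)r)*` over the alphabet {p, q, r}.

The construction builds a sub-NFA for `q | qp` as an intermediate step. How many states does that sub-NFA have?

Fragment for `q | qp`:
Each of the 3 symbol leaves contributes a 2-state fragment.
  qp = 4 states
  q | qp = 8 states

8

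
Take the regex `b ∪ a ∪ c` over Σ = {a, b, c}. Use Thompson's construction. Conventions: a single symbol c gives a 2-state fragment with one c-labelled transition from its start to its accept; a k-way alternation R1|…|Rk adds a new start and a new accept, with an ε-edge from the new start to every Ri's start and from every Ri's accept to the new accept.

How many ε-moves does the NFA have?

6

Building bottom-up:
Each of the 3 symbol leaves contributes 0 ε-transitions.
  b ∪ a ∪ c : 6 ε-transitions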